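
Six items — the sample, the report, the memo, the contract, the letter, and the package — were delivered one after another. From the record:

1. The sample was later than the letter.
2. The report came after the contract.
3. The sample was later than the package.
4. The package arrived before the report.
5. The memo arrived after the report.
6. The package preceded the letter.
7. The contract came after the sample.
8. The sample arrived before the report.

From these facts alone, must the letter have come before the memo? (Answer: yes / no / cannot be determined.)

yes

Chain the constraints: the letter → the sample → the report → the memo. Each link is directly stated, so the letter comes before the memo.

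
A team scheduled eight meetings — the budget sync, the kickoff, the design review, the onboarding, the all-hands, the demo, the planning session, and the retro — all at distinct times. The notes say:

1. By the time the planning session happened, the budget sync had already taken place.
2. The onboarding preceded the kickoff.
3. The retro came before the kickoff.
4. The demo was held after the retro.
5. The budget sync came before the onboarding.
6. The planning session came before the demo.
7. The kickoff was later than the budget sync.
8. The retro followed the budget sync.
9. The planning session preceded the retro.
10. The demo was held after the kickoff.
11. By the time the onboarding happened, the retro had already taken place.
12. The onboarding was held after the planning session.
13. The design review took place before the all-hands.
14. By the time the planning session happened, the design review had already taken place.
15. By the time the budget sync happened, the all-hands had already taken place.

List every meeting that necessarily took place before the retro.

Directly stated before the retro: the budget sync and the planning session.
The all-hands reaches the retro via the all-hands → the budget sync → the retro.
The design review reaches the retro via the design review → the planning session → the retro.
No chain forces the kickoff (or any of the others) ahead of the retro.

the all-hands, the budget sync, the design review, the planning session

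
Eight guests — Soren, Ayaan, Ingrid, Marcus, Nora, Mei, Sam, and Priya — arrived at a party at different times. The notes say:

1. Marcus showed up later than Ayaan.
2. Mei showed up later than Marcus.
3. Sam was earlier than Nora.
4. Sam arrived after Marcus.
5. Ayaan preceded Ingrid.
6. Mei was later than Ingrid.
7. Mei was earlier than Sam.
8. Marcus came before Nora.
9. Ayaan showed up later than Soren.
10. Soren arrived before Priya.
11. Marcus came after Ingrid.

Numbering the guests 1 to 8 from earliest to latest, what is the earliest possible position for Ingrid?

Ayaan and Soren must both come before Ingrid — 2 forced predecessors.
Nothing else is forced ahead of Ingrid, so their earliest slot is position 2 + 1 = 3.

3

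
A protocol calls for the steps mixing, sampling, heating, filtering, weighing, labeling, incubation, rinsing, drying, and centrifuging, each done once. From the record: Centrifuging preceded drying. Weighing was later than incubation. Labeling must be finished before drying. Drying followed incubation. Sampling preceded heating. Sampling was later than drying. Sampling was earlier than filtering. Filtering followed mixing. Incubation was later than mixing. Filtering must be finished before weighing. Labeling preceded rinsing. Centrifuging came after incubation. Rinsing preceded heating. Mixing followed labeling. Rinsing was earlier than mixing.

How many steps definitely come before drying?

Directly stated before drying: centrifuging, incubation, and labeling.
Mixing reaches drying via mixing → incubation → drying.
Rinsing reaches drying via rinsing → mixing → incubation → drying.
That's centrifuging, incubation, labeling, mixing, and rinsing — 5 in all.

5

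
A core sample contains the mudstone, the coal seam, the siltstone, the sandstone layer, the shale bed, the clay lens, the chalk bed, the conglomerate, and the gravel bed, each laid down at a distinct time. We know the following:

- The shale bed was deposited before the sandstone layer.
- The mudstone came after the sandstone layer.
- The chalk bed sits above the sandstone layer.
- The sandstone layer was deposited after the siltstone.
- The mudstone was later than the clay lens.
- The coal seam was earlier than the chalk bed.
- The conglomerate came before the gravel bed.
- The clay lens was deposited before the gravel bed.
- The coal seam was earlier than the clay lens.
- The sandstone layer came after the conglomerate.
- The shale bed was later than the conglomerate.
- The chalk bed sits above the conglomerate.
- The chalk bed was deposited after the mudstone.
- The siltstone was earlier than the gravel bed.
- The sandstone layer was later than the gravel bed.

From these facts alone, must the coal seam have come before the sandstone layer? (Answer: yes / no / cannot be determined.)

Chain the constraints: the coal seam → the clay lens → the gravel bed → the sandstone layer. Each link is directly stated, so the coal seam comes before the sandstone layer.

yes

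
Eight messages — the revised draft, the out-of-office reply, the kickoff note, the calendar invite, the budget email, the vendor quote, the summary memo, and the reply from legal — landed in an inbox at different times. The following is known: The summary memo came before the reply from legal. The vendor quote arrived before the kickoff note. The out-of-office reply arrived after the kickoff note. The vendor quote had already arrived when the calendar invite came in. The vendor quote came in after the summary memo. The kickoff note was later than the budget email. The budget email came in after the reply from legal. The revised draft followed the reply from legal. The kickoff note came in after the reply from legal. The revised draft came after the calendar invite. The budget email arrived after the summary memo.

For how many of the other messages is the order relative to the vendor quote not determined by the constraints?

Forced before the vendor quote: the summary memo; forced after the vendor quote: the calendar invite, the kickoff note, the out-of-office reply, and the revised draft.
That leaves the budget email and the reply from legal with no forced order relative to the vendor quote — 2.

2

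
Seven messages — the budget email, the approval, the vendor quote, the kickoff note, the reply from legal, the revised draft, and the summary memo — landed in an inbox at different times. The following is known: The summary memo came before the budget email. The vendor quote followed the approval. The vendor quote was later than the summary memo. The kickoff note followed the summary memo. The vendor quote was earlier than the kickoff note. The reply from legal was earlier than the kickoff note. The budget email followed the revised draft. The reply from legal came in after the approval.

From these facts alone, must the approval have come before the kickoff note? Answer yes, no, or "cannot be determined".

Chain the constraints: the approval → the vendor quote → the kickoff note. Each link is directly stated, so the approval comes before the kickoff note.

yes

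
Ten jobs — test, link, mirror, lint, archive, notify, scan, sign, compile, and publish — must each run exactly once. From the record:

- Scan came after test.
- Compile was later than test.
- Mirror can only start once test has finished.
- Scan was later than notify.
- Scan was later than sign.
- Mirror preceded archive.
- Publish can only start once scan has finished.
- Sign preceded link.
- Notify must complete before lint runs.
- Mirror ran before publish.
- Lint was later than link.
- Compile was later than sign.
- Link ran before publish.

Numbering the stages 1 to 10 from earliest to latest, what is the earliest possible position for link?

2

Sign must come before link — 1 forced predecessor.
Nothing else is forced ahead of link, so its earliest slot is position 1 + 1 = 2.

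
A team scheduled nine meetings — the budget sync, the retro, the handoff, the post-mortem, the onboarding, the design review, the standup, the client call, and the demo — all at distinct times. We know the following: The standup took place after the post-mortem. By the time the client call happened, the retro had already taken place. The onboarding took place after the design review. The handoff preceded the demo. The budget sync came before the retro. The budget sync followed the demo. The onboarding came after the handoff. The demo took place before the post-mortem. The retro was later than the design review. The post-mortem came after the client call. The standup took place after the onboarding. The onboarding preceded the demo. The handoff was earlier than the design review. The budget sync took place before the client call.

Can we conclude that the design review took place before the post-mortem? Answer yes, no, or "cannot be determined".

yes

Chain the constraints: the design review → the onboarding → the demo → the post-mortem. Each link is directly stated, so the design review comes before the post-mortem.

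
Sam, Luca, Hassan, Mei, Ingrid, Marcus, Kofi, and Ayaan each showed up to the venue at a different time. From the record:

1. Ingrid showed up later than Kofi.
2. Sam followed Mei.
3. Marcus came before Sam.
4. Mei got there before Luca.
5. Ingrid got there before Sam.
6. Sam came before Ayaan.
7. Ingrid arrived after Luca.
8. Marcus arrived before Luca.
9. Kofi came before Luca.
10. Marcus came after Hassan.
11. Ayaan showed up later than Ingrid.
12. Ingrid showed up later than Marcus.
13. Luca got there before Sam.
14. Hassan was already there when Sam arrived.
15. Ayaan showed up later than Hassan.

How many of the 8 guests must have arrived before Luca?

4

Directly stated before Luca: Kofi, Marcus, and Mei.
Hassan reaches Luca via Hassan → Marcus → Luca.
That's Hassan, Kofi, Marcus, and Mei — 4 in all.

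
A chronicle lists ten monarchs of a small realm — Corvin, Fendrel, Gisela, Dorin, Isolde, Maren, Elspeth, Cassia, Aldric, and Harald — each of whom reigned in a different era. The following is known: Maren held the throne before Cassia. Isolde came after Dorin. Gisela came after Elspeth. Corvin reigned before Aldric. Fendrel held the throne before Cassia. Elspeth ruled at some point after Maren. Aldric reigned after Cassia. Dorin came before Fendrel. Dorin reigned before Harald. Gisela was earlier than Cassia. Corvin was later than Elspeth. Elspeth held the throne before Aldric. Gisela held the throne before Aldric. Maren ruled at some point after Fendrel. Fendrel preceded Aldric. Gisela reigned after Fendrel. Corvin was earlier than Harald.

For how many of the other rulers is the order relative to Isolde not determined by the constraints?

8

Forced before Isolde: Dorin.
That leaves Aldric, Cassia, Corvin, Elspeth, Fendrel, Gisela, Harald, and Maren with no forced order relative to Isolde — 8.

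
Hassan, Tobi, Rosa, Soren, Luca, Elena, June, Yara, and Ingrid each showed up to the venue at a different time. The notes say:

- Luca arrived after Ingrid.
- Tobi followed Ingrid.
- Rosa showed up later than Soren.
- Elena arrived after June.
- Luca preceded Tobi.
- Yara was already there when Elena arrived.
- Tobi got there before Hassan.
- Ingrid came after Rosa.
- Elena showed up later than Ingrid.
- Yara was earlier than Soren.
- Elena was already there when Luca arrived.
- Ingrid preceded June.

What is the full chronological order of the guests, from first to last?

Yara, Soren, Rosa, Ingrid, June, Elena, Luca, Tobi, Hassan

The constraints fix every adjacent pair, so only one ordering works:
Yara → Soren → Rosa → Ingrid → June → Elena → Luca → Tobi → Hassan.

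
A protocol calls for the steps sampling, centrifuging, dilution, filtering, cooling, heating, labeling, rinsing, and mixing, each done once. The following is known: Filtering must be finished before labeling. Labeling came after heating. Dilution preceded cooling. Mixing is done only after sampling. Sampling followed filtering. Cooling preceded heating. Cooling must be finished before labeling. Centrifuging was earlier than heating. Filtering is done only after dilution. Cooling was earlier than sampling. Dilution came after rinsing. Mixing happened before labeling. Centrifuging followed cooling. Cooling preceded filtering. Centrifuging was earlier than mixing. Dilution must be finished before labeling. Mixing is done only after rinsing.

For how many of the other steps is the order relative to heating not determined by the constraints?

3

Forced before heating: centrifuging, cooling, dilution, and rinsing; forced after heating: labeling.
That leaves filtering, mixing, and sampling with no forced order relative to heating — 3.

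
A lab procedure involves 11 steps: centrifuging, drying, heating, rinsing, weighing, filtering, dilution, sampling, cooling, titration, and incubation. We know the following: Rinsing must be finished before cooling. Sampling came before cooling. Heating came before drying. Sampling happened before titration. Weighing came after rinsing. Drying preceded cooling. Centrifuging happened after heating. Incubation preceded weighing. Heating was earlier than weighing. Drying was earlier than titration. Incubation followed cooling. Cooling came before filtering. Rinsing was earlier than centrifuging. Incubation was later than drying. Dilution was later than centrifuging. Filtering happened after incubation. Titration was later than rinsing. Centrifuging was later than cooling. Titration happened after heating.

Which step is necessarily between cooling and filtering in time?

Tracing the constraints gives cooling → incubation → filtering, so incubation sits after cooling and before filtering.
No other step is forced both after cooling and before filtering.

incubation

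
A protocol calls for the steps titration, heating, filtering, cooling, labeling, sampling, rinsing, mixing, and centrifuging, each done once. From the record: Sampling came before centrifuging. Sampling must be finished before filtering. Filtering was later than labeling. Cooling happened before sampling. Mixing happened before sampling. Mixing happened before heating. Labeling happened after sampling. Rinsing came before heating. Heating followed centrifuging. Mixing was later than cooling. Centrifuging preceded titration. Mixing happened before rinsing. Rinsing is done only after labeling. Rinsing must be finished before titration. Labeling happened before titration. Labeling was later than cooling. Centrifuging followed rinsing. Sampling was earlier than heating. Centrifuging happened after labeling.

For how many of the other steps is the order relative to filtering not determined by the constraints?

4

Forced before filtering: cooling, labeling, mixing, and sampling.
That leaves centrifuging, heating, rinsing, and titration with no forced order relative to filtering — 4.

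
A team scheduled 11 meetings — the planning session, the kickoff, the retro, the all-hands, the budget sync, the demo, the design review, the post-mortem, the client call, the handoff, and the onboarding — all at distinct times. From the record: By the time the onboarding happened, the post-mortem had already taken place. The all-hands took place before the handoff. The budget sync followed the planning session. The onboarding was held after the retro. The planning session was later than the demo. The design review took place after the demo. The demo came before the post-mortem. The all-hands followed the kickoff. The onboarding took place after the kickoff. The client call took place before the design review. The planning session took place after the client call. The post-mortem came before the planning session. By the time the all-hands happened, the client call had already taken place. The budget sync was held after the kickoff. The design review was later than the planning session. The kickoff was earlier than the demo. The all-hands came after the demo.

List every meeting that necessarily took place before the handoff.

Directly stated before the handoff: the all-hands.
The client call reaches the handoff via the client call → the all-hands → the handoff.
The demo reaches the handoff via the demo → the all-hands → the handoff.
The kickoff reaches the handoff via the kickoff → the all-hands → the handoff.
No chain forces the planning session (or any of the others) ahead of the handoff.

the all-hands, the client call, the demo, the kickoff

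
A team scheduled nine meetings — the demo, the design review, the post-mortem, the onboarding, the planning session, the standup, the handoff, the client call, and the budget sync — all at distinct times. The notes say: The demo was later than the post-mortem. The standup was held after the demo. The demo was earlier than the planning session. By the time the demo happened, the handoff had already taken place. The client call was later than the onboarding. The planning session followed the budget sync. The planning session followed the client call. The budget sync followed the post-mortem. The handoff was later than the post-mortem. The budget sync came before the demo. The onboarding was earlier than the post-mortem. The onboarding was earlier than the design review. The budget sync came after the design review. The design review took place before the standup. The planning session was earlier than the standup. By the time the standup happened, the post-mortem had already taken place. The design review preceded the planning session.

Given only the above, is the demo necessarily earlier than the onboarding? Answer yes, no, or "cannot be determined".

no

Tracing the constraints gives the onboarding → the post-mortem → the demo, so the onboarding must come before the demo.
That means the demo cannot be before the onboarding.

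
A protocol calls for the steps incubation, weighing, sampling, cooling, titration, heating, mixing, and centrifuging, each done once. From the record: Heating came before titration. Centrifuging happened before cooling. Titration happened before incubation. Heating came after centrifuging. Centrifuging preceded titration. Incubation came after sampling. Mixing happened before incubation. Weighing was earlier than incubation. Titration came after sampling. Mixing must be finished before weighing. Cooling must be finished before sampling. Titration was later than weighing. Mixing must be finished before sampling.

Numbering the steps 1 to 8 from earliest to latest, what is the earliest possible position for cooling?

2

Centrifuging must come before cooling — 1 forced predecessor.
Nothing else is forced ahead of cooling, so its earliest slot is position 1 + 1 = 2.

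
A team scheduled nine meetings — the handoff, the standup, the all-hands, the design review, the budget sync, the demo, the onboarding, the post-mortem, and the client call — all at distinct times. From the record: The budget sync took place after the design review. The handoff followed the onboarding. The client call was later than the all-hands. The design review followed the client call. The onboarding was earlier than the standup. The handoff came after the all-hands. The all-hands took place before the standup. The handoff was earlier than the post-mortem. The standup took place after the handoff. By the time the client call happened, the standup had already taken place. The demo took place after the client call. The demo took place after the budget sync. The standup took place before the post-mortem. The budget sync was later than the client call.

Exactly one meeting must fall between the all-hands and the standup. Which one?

Tracing the constraints gives the all-hands → the handoff → the standup, so the handoff sits after the all-hands and before the standup.
No other meeting is forced both after the all-hands and before the standup.

the handoff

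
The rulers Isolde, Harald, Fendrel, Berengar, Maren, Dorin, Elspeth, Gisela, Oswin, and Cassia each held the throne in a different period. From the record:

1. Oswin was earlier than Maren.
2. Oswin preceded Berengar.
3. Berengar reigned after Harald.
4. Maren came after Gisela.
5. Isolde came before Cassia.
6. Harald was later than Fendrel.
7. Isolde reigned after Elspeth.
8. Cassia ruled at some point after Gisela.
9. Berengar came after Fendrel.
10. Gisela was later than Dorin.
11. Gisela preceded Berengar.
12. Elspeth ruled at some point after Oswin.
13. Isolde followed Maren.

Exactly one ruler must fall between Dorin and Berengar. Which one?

Tracing the constraints gives Dorin → Gisela → Berengar, so Gisela sits after Dorin and before Berengar.
No other ruler is forced both after Dorin and before Berengar.

Gisela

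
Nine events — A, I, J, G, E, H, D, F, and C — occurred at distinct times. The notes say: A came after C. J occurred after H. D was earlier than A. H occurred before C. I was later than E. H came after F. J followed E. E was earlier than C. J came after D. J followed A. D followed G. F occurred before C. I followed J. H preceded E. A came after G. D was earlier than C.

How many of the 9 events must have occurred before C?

Directly stated before C: D, E, F, and H.
G reaches C via G → D → C.
No chain forces I (or any of the others) ahead of C.
That's D, E, F, G, and H — 5 in all.

5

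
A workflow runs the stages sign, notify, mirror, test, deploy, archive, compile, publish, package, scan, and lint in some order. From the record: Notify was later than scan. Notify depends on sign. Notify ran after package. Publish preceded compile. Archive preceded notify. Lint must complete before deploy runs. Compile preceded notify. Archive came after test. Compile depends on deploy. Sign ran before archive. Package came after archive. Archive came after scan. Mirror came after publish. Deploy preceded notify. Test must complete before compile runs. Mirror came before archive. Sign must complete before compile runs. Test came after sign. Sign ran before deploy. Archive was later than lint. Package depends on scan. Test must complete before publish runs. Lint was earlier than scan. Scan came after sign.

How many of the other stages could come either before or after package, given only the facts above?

2

Forced before package: archive, lint, mirror, publish, scan, sign, and test; forced after package: notify.
That leaves compile and deploy with no forced order relative to package — 2.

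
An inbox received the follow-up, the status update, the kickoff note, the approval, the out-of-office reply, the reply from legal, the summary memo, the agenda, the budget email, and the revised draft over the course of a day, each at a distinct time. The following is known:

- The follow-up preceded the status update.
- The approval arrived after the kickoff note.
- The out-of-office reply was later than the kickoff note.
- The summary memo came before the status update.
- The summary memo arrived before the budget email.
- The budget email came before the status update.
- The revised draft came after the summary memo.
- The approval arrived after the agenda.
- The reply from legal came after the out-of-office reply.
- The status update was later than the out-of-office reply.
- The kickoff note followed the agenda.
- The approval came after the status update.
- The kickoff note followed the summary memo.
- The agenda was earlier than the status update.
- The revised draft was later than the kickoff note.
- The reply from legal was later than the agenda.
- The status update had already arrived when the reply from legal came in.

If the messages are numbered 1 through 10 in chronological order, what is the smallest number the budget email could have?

2

The summary memo must come before the budget email — 1 forced predecessor.
Nothing else is forced ahead of the budget email, so its earliest slot is position 1 + 1 = 2.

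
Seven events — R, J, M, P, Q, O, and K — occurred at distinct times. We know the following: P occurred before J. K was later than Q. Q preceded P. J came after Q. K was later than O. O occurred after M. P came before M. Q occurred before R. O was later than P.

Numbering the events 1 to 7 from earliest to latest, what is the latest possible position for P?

P must come before J, K, M, and O — 4 events forced after it.
Everything else can be placed before P in some valid order, so P can sit as late as position 7 − 4 = 3.

3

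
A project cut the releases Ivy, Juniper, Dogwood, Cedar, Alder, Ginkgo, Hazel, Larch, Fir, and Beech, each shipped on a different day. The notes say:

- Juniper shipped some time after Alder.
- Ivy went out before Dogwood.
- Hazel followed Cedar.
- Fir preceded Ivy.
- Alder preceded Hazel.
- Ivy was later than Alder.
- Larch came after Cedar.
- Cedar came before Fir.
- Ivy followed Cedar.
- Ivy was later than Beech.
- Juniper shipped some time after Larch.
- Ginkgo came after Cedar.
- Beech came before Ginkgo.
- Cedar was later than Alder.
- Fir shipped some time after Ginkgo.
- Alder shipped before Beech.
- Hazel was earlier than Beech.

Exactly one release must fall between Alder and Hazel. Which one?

Cedar

Tracing the constraints gives Alder → Cedar → Hazel, so Cedar sits after Alder and before Hazel.
No other release is forced both after Alder and before Hazel.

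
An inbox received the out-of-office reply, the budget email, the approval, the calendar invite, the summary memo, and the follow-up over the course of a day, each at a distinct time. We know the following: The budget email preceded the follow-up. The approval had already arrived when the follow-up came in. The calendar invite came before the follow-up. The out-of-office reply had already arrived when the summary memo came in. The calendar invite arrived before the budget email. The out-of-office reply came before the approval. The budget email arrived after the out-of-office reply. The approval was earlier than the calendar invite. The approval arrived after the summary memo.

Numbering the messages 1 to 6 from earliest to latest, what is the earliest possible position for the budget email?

The approval, the calendar invite, the out-of-office reply, and the summary memo must all come before the budget email — 4 forced predecessors.
Nothing else is forced ahead of the budget email, so its earliest slot is position 4 + 1 = 5.

5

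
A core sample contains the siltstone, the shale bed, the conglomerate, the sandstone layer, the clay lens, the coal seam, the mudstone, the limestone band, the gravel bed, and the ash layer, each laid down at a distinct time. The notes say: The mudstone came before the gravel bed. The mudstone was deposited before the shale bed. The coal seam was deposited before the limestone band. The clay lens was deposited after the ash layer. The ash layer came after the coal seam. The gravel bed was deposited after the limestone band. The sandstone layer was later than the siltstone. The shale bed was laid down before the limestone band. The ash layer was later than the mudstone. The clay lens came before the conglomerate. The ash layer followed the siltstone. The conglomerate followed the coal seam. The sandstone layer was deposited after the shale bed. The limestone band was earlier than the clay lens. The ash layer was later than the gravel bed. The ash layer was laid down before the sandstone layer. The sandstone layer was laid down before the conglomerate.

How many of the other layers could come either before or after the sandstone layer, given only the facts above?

1

Forced before the sandstone layer: the ash layer, the coal seam, the gravel bed, the limestone band, the mudstone, the shale bed, and the siltstone; forced after the sandstone layer: the conglomerate.
That leaves the clay lens with no forced order relative to the sandstone layer — 1.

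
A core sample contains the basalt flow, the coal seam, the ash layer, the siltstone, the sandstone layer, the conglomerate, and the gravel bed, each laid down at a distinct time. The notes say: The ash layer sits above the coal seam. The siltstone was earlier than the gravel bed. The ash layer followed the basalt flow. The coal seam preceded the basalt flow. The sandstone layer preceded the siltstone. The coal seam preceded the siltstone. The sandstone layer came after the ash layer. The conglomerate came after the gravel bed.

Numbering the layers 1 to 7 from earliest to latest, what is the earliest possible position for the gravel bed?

6

The ash layer, the basalt flow, the coal seam, the sandstone layer, and the siltstone must all come before the gravel bed — 5 forced predecessors.
Nothing else is forced ahead of the gravel bed, so its earliest slot is position 5 + 1 = 6.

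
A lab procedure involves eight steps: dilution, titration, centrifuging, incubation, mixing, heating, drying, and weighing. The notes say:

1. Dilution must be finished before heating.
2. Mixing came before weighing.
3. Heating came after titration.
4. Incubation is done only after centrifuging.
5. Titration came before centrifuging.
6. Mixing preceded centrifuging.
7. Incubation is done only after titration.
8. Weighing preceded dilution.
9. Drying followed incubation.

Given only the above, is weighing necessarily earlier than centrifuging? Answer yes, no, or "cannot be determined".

cannot be determined

No chain of stated constraints runs from weighing to centrifuging, and none runs from centrifuging to weighing either.
So the relative order of weighing and centrifuging is not fixed by the given facts.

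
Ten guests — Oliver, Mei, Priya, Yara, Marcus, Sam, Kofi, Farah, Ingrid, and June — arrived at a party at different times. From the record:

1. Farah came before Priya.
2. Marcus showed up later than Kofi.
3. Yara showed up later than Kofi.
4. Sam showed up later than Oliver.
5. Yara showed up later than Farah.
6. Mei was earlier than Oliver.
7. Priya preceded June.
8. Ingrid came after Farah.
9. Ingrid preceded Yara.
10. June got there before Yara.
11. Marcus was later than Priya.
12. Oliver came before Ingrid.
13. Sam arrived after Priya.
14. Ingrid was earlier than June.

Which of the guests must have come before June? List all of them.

Directly stated before June: Ingrid and Priya.
Farah reaches June via Farah → Priya → June.
Mei reaches June via Mei → Oliver → Ingrid → June.
Oliver reaches June via Oliver → Ingrid → June.
No chain forces Marcus (or any of the others) ahead of June.

Farah, Ingrid, Mei, Oliver, Priya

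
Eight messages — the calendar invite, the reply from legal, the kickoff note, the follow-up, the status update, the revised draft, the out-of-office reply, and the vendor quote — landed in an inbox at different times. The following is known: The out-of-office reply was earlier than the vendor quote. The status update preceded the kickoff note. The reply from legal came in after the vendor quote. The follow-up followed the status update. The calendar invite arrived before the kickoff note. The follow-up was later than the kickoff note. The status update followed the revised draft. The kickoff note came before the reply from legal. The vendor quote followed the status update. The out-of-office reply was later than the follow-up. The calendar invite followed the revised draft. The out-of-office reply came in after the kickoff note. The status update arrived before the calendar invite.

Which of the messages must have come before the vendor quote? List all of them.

the calendar invite, the follow-up, the kickoff note, the out-of-office reply, the revised draft, the status update

Directly stated before the vendor quote: the out-of-office reply and the status update.
The calendar invite reaches the vendor quote via the calendar invite → the kickoff note → the out-of-office reply → the vendor quote.
The follow-up reaches the vendor quote via the follow-up → the out-of-office reply → the vendor quote.
The kickoff note reaches the vendor quote via the kickoff note → the out-of-office reply → the vendor quote.
Likewise the revised draft reaches the vendor quote by chaining the stated constraints.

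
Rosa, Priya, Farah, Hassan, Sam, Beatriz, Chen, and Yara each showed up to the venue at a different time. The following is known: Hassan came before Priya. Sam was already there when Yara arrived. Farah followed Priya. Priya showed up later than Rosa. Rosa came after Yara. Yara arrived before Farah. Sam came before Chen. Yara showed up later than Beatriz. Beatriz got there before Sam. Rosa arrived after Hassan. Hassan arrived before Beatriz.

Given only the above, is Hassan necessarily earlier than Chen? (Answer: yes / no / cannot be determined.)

Chain the constraints: Hassan → Beatriz → Sam → Chen. Each link is directly stated, so Hassan comes before Chen.

yes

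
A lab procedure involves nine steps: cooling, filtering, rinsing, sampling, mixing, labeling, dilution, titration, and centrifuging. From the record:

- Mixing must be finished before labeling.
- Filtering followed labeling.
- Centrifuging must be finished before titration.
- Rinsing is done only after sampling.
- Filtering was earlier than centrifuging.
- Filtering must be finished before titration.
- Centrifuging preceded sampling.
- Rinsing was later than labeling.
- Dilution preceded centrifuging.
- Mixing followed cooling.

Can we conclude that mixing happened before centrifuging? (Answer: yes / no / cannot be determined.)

yes

Chain the constraints: mixing → labeling → filtering → centrifuging. Each link is directly stated, so mixing comes before centrifuging.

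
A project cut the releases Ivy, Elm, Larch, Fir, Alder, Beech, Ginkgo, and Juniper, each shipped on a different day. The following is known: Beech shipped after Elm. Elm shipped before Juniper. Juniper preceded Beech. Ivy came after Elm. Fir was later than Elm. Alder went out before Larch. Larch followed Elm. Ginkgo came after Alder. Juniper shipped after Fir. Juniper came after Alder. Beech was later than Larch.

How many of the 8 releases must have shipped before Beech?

5

Directly stated before Beech: Elm, Juniper, and Larch.
Alder reaches Beech via Alder → Juniper → Beech.
Fir reaches Beech via Fir → Juniper → Beech.
No chain forces Ivy (or any of the others) ahead of Beech.
That's Alder, Elm, Fir, Juniper, and Larch — 5 in all.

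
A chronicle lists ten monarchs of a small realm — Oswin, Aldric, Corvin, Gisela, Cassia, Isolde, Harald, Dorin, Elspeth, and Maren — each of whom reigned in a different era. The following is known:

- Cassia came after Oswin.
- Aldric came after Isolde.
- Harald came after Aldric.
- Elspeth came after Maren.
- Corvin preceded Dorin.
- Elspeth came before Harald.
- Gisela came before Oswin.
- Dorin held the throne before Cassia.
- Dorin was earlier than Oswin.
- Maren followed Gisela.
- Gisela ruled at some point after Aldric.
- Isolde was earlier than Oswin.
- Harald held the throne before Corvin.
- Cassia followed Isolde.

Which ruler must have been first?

Isolde has a chain of constraints placing them before every other ruler, so Isolde must be first.

Isolde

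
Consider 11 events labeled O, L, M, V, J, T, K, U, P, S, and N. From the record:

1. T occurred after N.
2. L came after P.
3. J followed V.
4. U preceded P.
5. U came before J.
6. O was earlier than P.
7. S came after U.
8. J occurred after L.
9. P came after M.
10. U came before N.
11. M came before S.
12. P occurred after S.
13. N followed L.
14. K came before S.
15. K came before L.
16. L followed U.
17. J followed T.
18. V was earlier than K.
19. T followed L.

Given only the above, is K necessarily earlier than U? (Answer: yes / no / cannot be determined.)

No chain of stated constraints runs from K to U, and none runs from U to K either.
So the relative order of K and U is not fixed by the given facts.

cannot be determined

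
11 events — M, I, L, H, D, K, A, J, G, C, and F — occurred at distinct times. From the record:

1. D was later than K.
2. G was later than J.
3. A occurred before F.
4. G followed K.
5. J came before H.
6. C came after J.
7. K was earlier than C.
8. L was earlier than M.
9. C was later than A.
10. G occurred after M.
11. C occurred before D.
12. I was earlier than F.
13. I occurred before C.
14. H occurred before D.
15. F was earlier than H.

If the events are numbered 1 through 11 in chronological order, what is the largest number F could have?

F must come before D and H — 2 events forced after it.
Everything else can be placed before F in some valid order, so F can sit as late as position 11 − 2 = 9.

9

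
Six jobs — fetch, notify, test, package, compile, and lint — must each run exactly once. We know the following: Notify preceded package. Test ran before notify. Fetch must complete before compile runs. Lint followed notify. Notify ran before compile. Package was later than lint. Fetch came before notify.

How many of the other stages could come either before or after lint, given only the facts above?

Forced before lint: fetch, notify, and test; forced after lint: package.
That leaves compile with no forced order relative to lint — 1.

1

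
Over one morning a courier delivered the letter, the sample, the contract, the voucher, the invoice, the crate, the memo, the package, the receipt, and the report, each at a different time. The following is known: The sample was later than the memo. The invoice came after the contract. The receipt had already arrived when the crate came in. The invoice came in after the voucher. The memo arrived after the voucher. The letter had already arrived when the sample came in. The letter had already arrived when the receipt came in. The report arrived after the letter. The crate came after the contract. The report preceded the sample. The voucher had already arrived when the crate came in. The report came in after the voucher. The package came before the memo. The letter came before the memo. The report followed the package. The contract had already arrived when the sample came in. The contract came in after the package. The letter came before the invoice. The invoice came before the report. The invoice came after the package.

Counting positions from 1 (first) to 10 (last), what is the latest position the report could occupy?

The report must come before the sample — 1 item forced after it.
Everything else can be placed before the report in some valid order, so the report can sit as late as position 10 − 1 = 9.

9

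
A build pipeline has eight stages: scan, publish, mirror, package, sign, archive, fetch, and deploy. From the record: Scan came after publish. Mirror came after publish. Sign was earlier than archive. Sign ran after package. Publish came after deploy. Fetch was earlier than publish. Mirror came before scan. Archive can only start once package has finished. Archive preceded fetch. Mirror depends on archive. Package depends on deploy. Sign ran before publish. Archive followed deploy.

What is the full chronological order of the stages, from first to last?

deploy, package, sign, archive, fetch, publish, mirror, scan

The constraints fix every adjacent pair, so only one ordering works:
deploy → package → sign → archive → fetch → publish → mirror → scan.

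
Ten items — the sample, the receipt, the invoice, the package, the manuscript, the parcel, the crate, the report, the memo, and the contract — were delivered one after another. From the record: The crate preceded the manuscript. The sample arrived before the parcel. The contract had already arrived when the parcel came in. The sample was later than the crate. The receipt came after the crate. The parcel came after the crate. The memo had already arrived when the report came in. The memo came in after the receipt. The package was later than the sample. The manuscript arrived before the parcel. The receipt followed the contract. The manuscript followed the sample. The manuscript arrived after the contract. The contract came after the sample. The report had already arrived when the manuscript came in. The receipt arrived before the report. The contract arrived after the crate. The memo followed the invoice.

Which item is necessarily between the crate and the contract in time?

the sample

Tracing the constraints gives the crate → the sample → the contract, so the sample sits after the crate and before the contract.
No other item is forced both after the crate and before the contract.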